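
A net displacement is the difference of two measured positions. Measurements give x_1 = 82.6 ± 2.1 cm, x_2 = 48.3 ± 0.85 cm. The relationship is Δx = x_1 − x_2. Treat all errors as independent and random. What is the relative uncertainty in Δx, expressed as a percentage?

Δx is a linear combination, so absolute uncertainties add in quadrature:
  (δx_1)² = 4.41;  (δx_2)² = 0.722
δΔx = √(5.13) = 2.27 cm
Δx = 34.3 cm, so δΔx/Δx = 2.27/34.3 = 0.0660.

6.60%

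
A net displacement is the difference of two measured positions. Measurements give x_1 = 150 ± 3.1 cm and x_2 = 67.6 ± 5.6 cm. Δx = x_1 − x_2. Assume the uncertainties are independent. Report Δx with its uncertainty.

82.4 ± 6.40 cm

For a sum/difference, combine absolute errors in quadrature:
  (δx_1)² = 9.61;  (δx_2)² = 31.4
δΔx = √(41.0) = 6.40 cm
Δx = 82.4 cm.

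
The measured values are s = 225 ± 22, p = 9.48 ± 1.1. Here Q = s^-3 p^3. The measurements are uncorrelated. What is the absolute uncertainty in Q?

3.4e-05

Since Q is a product/quotient, work with relative uncertainties:
  (-3·δs/s)² = (-3×0.0978)² = 0.0860;  (3·δp/p)² = (3×0.116)² = 0.121
δQ/Q = √(0.207) = 0.455
Q = 7.48e-05, so δQ = 0.455 × 7.48e-05 = 3.4e-05.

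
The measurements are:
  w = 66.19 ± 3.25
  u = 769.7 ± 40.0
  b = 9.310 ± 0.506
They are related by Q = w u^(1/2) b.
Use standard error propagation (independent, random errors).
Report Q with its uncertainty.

17100 ± 1330

Products/powers → add relative errors in quadrature, weighted by exponent:
  (1·δw/w)² = (1×0.0491)² = 0.00241;  (½·δu/u)² = (0.5×0.0520)² = 0.000675;  (1·δb/b)² = (1×0.0544)² = 0.00295
δQ/Q = √(0.00604) = 0.0777
Q = 17100, so δQ = 0.0777 × 17100 = 1330.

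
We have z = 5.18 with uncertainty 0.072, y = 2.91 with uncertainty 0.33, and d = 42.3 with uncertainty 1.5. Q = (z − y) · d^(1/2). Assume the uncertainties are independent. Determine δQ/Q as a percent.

15.0%

Let u = z − y = 2.27. δu = √(δz² + δy²) = √(0.00518 + 0.109) = 0.338, so δu/u = 0.149.
Q is then a monomial in u, d:
δQ/Q = √((δu/u)² + (½·δd/d)²) = √(0.0221 + 0.000314) = 0.150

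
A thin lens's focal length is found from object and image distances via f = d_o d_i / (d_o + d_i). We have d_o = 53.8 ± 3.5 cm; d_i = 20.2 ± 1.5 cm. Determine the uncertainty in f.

∂f/∂d_o = (d_i/(d_o+d_i))² = 0.0745;  ∂f/∂d_i = (d_o/(d_o+d_i))² = 0.529
δf = √((∂f/∂d_o · δd_o)² + (∂f/∂d_i · δd_i)²) = √(0.0680 + 0.629) = 0.835 cm

0.835 cm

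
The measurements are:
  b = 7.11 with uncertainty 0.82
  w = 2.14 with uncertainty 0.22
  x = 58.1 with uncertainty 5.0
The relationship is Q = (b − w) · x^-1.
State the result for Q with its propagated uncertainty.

Let u = b − w = 4.97. δu = √(δb² + δw²) = √(0.672 + 0.0484) = 0.849, so δu/u = 0.171.
Q is then a monomial in u, x:
δQ/Q = √((δu/u)² + (-1·δx/x)²) = √(0.0292 + 0.00741) = 0.191
Q = 0.0855, so δQ = 0.191 × 0.0855 = 0.0164.

0.0855 ± 0.0164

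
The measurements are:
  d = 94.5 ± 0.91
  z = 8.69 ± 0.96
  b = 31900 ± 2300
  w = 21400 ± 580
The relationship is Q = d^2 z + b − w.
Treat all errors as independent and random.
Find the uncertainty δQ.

Let p = d^2·z = 77600. δp/p = √((2·δd/d)² + (1·δz/z)²) = √(0.000371 + 0.0122) = 0.112, so δp = 8700.
Q = p + b − w: δQ = √(δp² + δb² + δw²) = √(7.57e+07 + 5.29e+06 + 3.36e+05) = 9020

9020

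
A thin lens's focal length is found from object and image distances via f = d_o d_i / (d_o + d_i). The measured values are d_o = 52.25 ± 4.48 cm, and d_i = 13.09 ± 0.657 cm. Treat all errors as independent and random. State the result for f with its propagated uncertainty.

∂f/∂d_o = (d_i/(d_o+d_i))² = 0.0401;  ∂f/∂d_i = (d_o/(d_o+d_i))² = 0.639
δf = √((∂f/∂d_o · δd_o)² + (∂f/∂d_i · δd_i)²) = √(0.0323 + 0.177) = 0.457 cm
f = 10.47 cm.

10.47 ± 0.457 cm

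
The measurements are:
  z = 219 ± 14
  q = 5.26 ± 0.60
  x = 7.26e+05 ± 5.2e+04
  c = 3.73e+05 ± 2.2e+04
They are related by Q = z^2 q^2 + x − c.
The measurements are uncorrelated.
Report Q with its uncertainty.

(1.68 ± 0.352) × 10^6

Let p = z^2·q^2 = 1.33e+06. δp/p = √((2·δz/z)² + (2·δq/q)²) = √(0.0163 + 0.0520) = 0.262, so δp = 3.47e+05.
Q = p + x − c: δQ = √(δp² + δx² + δc²) = √(1.2e+11 + 2.7e+09 + 4.84e+08) = 3.52e+05
Q = 1.68e+06.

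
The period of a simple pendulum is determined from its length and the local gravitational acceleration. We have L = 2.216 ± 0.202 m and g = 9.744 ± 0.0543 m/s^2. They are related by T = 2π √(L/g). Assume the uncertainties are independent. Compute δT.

0.137 s

Products/powers → add relative errors in quadrature, weighted by exponent:
  (½·δL/L)² = (0.5×0.0912)² = 0.00208;  (−½·δg/g)² = (-0.5×0.00557)² = 7.76e-06
δT/T = √(0.00209) = 0.0457
T = 2.996 s, so δT = 0.0457 × 2.996 = 0.137 s.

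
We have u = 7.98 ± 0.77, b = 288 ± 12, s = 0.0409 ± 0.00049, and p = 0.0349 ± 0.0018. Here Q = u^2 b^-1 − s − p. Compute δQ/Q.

Let w = u^2·b^-1 = 0.221. δw/w = √((2·δu/u)² + (-1·δb/b)²) = √(0.0372 + 0.00174) = 0.197, so δw = 0.0437.
Q = w − s − p: δQ = √(δw² + δs² + δp²) = √(0.00191 + 2.4e-07 + 3.24e-06) = 0.0437
Q = 0.145, so δQ/Q = 0.0437/0.145 = 0.301.

0.301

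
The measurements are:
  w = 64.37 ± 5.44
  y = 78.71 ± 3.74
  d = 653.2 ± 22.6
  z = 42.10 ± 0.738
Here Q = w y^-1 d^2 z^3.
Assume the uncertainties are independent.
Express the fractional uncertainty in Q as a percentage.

13.0%

Q is a product of powers, so relative uncertainties combine in quadrature:
  (1·δw/w)² = (1×0.0845)² = 0.00714;  (-1·δy/y)² = (-1×0.0475)² = 0.00226;  (2·δd/d)² = (2×0.0346)² = 0.00479;  (3·δz/z)² = (3×0.0175)² = 0.00277
δQ/Q = √(0.0170) = 0.130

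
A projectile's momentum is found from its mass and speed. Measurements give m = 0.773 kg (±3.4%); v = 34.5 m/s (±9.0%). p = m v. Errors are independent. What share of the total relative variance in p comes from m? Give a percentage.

12.5%

(δp/p)² = (1·δm/m)² + (1·δv/v)²
  m term: (1×0.0340)² = 0.00116
  v term: (1×0.0900)² = 0.00810
Total = 0.00926. Share from m = 0.00116/0.00926 = 0.125.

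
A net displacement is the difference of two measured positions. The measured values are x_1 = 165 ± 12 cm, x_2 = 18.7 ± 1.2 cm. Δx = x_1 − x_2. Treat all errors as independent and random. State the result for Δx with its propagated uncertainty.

146 ± 12.1 cm

Sums and differences: (δΔx)² = Σ (cᵢ δxᵢ)².
  (δx_1)² = 144;  (δx_2)² = 1.44
δΔx = √(145) = 12.1 cm
Δx = 146 cm.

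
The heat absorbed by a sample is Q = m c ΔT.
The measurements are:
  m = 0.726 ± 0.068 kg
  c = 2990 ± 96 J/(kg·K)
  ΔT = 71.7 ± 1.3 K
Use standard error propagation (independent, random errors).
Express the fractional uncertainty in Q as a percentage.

Q is a product of powers, so relative uncertainties combine in quadrature:
  (1·δm/m)² = (1×0.0937)² = 0.00877;  (1·δc/c)² = (1×0.0321)² = 0.00103;  (1·δΔT/ΔT)² = (1×0.0181)² = 0.000329
δQ/Q = √(0.0101) = 0.101

10.1%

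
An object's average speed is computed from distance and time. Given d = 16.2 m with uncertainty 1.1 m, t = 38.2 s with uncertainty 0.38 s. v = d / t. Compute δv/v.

0.0686

v is a product of powers, so relative uncertainties combine in quadrature:
  (1·δd/d)² = (1×0.0679)² = 0.00461;  (-1·δt/t)² = (-1×0.00995)² = 9.9e-05
δv/v = √(0.00471) = 0.0686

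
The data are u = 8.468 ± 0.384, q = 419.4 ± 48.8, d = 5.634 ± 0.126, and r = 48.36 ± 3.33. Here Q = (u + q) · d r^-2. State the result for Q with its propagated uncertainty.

1.031 ± 0.186

Let w = u + q = 427.9. δw = √(δu² + δq²) = √(0.147 + 2380) = 48.8, so δw/w = 0.114.
Q is then a monomial in w, d, r:
δQ/Q = √((δw/w)² + (1·δd/d)² + (-2·δr/r)²) = √(0.0130 + 0.000500 + 0.0190) = 0.180
Q = 1.031, so δQ = 0.180 × 1.031 = 0.186.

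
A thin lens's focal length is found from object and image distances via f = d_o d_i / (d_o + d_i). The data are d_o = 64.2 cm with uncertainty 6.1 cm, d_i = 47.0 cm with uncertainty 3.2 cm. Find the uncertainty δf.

1.52 cm

∂f/∂d_o = (d_i/(d_o+d_i))² = 0.179;  ∂f/∂d_i = (d_o/(d_o+d_i))² = 0.333
δf = √((∂f/∂d_o · δd_o)² + (∂f/∂d_i · δd_i)²) = √(1.19 + 1.14) = 1.52 cm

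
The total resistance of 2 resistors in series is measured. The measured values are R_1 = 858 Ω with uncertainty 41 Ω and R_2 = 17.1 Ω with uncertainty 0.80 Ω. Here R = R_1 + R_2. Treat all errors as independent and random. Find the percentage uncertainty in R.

4.69%

R is a linear combination, so absolute uncertainties add in quadrature:
  (δR_1)² = 1680;  (δR_2)² = 0.640
δR = √(1680) = 41.0 Ω
R = 875 Ω, so δR/R = 41.0/875 = 0.0469.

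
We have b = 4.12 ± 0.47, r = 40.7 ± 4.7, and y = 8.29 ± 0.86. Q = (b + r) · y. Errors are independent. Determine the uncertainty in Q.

54.9

Let u = b + r = 44.8. δu = √(δb² + δr²) = √(0.221 + 22.1) = 4.72, so δu/u = 0.105.
Q is then a monomial in u, y:
δQ/Q = √((δu/u)² + (1·δy/y)²) = √(0.0111 + 0.0108) = 0.148
Q = 372, so δQ = 0.148 × 372 = 54.9.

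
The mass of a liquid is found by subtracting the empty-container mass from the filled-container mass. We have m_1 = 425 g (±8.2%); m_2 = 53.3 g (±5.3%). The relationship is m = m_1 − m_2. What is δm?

Sums and differences: (δm)² = Σ (cᵢ δxᵢ)².
  (δm_1)² = 1210;  (δm_2)² = 7.98
δm = √(1220) = 35.0 g

35.0 g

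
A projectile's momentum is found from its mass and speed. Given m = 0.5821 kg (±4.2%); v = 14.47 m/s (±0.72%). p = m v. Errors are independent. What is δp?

0.359 kg·m/s

Each factor contributes (exponent × relative error)² to (δp/p)²:
  (1·δm/m)² = (1×0.0420)² = 0.00176;  (1·δv/v)² = (1×0.00720)² = 5.18e-05
δp/p = √(0.00182) = 0.0426
p = 8.423 kg·m/s, so δp = 0.0426 × 8.423 = 0.359 kg·m/s.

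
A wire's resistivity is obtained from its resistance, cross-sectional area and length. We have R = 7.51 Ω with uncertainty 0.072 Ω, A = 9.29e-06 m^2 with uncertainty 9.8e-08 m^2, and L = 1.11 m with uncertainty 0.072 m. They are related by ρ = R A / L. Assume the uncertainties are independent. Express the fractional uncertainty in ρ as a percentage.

6.64%

Products/powers → add relative errors in quadrature, weighted by exponent:
  (1·δR/R)² = (1×0.00959)² = 9.19e-05;  (1·δA/A)² = (1×0.0105)² = 0.000111;  (-1·δL/L)² = (-1×0.0649)² = 0.00421
δρ/ρ = √(0.00441) = 0.0664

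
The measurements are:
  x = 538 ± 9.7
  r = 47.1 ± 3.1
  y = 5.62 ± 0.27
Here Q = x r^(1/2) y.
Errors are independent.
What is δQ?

1260

Each factor contributes (exponent × relative error)² to (δQ/Q)²:
  (1·δx/x)² = (1×0.0180)² = 0.000325;  (½·δr/r)² = (0.5×0.0658)² = 0.00108;  (1·δy/y)² = (1×0.0480)² = 0.00231
δQ/Q = √(0.00372) = 0.0610
Q = 20800, so δQ = 0.0610 × 20800 = 1260.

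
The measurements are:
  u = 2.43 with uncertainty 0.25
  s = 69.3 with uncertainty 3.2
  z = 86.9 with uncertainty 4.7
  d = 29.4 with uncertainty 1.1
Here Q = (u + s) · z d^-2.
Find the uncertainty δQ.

Let w = u + s = 71.7. δw = √(δu² + δs²) = √(0.0625 + 10.2) = 3.21, so δw/w = 0.0447.
Q is then a monomial in w, z, d:
δQ/Q = √((δw/w)² + (1·δz/z)² + (-2·δd/d)²) = √(0.00200 + 0.00293 + 0.00560) = 0.103
Q = 7.21, so δQ = 0.103 × 7.21 = 0.740.

0.740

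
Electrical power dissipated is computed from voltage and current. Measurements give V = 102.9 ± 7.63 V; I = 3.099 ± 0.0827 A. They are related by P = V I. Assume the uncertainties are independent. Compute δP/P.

0.0788

For a monomial P ∝ V, I, fractional errors add in quadrature:
  (1·δV/V)² = (1×0.0741)² = 0.00550;  (1·δI/I)² = (1×0.0267)² = 0.000712
δP/P = √(0.00621) = 0.0788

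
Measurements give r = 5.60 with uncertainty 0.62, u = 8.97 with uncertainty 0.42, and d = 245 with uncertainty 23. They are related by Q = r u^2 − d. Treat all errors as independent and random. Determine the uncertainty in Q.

69.3

Let p = r·u^2 = 451. δp/p = √((1·δr/r)² + (2·δu/u)²) = √(0.0123 + 0.00877) = 0.145, so δp = 65.3.
Q = p − d: δQ = √(δp² + δd²) = √(4270 + 529) = 69.3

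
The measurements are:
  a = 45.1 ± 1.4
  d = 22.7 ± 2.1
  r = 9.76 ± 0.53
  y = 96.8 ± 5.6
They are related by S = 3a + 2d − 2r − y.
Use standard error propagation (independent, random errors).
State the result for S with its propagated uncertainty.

Sums and differences: (δS)² = Σ (cᵢ δxᵢ)².
  (3·δa)² = 17.6;  (2·δd)² = 17.6;  (2·δr)² = 1.12;  (δy)² = 31.4
δS = √(67.8) = 8.23
S = 64.4.

64.4 ± 8.23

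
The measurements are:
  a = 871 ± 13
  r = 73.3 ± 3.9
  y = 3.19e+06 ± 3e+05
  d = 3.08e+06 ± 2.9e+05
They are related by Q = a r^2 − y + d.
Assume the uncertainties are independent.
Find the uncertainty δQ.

Let p = a·r^2 = 4.68e+06. δp/p = √((1·δa/a)² + (2·δr/r)²) = √(0.000223 + 0.0113) = 0.107, so δp = 5.03e+05.
Q = p − y + d: δQ = √(δp² + δy² + δd²) = √(2.53e+11 + 9e+10 + 8.41e+10) = 6.53e+05

6.53e+05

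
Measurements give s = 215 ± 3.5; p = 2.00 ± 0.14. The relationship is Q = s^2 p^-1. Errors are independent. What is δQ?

Each factor contributes (exponent × relative error)² to (δQ/Q)²:
  (2·δs/s)² = (2×0.0163)² = 0.00106;  (-1·δp/p)² = (-1×0.0700)² = 0.00490
δQ/Q = √(0.00596) = 0.0772
Q = 23100, so δQ = 0.0772 × 23100 = 1780.

1780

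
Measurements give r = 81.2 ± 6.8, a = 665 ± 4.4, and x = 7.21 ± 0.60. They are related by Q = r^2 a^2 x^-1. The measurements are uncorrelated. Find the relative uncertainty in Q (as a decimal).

0.187

Products/powers → add relative errors in quadrature, weighted by exponent:
  (2·δr/r)² = (2×0.0837)² = 0.0281;  (2·δa/a)² = (2×0.00662)² = 0.000175;  (-1·δx/x)² = (-1×0.0832)² = 0.00693
δQ/Q = √(0.0352) = 0.187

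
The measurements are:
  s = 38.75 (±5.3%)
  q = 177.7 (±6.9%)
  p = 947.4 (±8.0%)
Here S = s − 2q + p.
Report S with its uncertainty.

630.8 ± 79.7

Absolute uncertainties add in quadrature for a linear combination:
  (δs)² = 4.22;  (2·δq)² = 601;  (δp)² = 5740
δS = √(6350) = 79.7
S = 630.8.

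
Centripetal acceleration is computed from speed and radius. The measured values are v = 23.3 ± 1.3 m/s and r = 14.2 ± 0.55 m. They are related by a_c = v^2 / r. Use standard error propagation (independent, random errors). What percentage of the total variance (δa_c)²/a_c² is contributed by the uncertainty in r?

(δa_c/a_c)² = (2·δv/v)² + (-1·δr/r)²
  v term: (2×0.0558)² = 0.0125
  r term: (-1×0.0387)² = 0.00150
Total = 0.0140. Share from r = 0.00150/0.0140 = 0.108.

10.8%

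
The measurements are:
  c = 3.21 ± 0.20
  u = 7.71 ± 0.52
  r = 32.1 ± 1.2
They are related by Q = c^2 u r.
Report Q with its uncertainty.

2550 ± 374

Q is a product of powers, so relative uncertainties combine in quadrature:
  (2·δc/c)² = (2×0.0623)² = 0.0155;  (1·δu/u)² = (1×0.0674)² = 0.00455;  (1·δr/r)² = (1×0.0374)² = 0.00140
δQ/Q = √(0.0215) = 0.147
Q = 2550, so δQ = 0.147 × 2550 = 374.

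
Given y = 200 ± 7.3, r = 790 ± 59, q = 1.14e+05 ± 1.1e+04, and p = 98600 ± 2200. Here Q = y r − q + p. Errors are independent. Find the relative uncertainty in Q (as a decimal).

0.121

Let w = y·r = 1.58e+05. δw/w = √((1·δy/y)² + (1·δr/r)²) = √(0.00133 + 0.00558) = 0.0831, so δw = 13100.
Q = w − q + p: δQ = √(δw² + δq² + δp²) = √(1.72e+08 + 1.21e+08 + 4.84e+06) = 17300
Q = 1.43e+05, so δQ/Q = 17300/1.43e+05 = 0.121.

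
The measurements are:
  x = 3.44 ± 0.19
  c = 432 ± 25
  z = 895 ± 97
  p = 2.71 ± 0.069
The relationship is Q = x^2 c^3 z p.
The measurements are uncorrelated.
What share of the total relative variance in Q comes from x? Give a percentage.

(δQ/Q)² = (2·δx/x)² + (3·δc/c)² + (1·δz/z)² + (1·δp/p)²
  x term: (2×0.0552)² = 0.0122
  c term: (3×0.0579)² = 0.0301
  z term: (1×0.108)² = 0.0117
  p term: (1×0.0255)² = 0.000648
Total = 0.0547. Share from x = 0.0122/0.0547 = 0.223.

22.3%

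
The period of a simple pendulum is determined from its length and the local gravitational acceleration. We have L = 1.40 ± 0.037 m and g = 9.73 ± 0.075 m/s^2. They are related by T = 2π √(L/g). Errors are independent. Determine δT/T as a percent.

1.38%

Relative error in a monomial: (δT/T)² = Σ (nᵢ · δxᵢ/xᵢ)².
  (½·δL/L)² = (0.5×0.0264)² = 0.000175;  (−½·δg/g)² = (-0.5×0.00771)² = 1.49e-05
δT/T = √(0.000189) = 0.0138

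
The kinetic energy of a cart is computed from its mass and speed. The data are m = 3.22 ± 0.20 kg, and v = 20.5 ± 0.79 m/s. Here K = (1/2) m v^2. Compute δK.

67.0 J

K is a product of powers, so relative uncertainties combine in quadrature:
  (1·δm/m)² = (1×0.0621)² = 0.00386;  (2·δv/v)² = (2×0.0385)² = 0.00594
δK/K = √(0.00980) = 0.0990
K = 677 J, so δK = 0.0990 × 677 = 67.0 J.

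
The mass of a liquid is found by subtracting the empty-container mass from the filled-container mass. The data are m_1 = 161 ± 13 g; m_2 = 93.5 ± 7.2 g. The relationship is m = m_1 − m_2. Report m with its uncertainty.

67.5 ± 14.9 g

Sums and differences: (δm)² = Σ (cᵢ δxᵢ)².
  (δm_1)² = 169;  (δm_2)² = 51.8
δm = √(221) = 14.9 g
m = 67.5 g.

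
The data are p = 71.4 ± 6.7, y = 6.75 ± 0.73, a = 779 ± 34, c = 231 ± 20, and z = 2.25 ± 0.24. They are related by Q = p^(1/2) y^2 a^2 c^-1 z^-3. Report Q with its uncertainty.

Relative error in a monomial: (δQ/Q)² = Σ (nᵢ · δxᵢ/xᵢ)².
  (½·δp/p)² = (0.5×0.0938)² = 0.00220;  (2·δy/y)² = (2×0.108)² = 0.0468;  (2·δa/a)² = (2×0.0436)² = 0.00762;  (-1·δc/c)² = (-1×0.0866)² = 0.00750;  (-3·δz/z)² = (-3×0.107)² = 0.102
δQ/Q = √(0.167) = 0.408
Q = 88800, so δQ = 0.408 × 88800 = 36200.

88800 ± 36200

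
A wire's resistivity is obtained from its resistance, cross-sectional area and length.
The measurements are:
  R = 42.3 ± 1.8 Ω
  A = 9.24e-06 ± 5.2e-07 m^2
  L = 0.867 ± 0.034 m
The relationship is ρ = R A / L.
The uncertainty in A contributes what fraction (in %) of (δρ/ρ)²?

(δρ/ρ)² = (1·δR/R)² + (1·δA/A)² + (-1·δL/L)²
  R term: (1×0.0426)² = 0.00181
  A term: (1×0.0563)² = 0.00317
  L term: (-1×0.0392)² = 0.00154
Total = 0.00652. Share from A = 0.00317/0.00652 = 0.486.

48.6%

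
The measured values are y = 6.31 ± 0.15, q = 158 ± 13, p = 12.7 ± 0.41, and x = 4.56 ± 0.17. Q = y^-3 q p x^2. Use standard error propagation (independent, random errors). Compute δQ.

Each factor contributes (exponent × relative error)² to (δQ/Q)²:
  (-3·δy/y)² = (-3×0.0238)² = 0.00509;  (1·δq/q)² = (1×0.0823)² = 0.00677;  (1·δp/p)² = (1×0.0323)² = 0.00104;  (2·δx/x)² = (2×0.0373)² = 0.00556
δQ/Q = √(0.0185) = 0.136
Q = 166, so δQ = 0.136 × 166 = 22.6.

22.6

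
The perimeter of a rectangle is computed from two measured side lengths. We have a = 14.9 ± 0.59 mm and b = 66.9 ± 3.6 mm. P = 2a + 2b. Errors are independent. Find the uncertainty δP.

For a sum/difference, combine absolute errors in quadrature:
  (2·δa)² = 1.39;  (2·δb)² = 51.8
δP = √(53.2) = 7.30 mm

7.30 mm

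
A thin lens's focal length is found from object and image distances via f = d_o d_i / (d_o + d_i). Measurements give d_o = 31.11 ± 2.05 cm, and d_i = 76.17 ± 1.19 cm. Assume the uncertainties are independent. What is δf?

1.04 cm

∂f/∂d_o = (d_i/(d_o+d_i))² = 0.504;  ∂f/∂d_i = (d_o/(d_o+d_i))² = 0.0841
δf = √((∂f/∂d_o · δd_o)² + (∂f/∂d_i · δd_i)²) = √(1.07 + 0.0100) = 1.04 cm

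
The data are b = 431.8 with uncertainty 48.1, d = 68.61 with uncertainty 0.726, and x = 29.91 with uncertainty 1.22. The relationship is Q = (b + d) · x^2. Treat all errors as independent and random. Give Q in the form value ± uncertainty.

447700 ± 56400

Let u = b + d = 500.4. δu = √(δb² + δd²) = √(2310 + 0.527) = 48.1, so δu/u = 0.0961.
Q is then a monomial in u, x:
δQ/Q = √((δu/u)² + (2·δx/x)²) = √(0.00924 + 0.00665) = 0.126
Q = 447700, so δQ = 0.126 × 447700 = 56400.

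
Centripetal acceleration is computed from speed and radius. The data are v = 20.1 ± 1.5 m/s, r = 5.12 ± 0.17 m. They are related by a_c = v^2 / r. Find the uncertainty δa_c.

12.1 m/s^2

For a monomial a_c ∝ v^2, r^-1, fractional errors add in quadrature:
  (2·δv/v)² = (2×0.0746)² = 0.0223;  (-1·δr/r)² = (-1×0.0332)² = 0.00110
δa_c/a_c = √(0.0234) = 0.153
a_c = 78.9 m/s^2, so δa_c = 0.153 × 78.9 = 12.1 m/s^2.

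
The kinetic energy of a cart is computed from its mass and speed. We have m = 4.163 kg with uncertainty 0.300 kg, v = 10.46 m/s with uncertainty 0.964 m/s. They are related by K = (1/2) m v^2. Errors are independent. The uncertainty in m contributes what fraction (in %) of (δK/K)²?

13.3%

(δK/K)² = (1·δm/m)² + (2·δv/v)²
  m term: (1×0.0721)² = 0.00519
  v term: (2×0.0922)² = 0.0340
Total = 0.0392. Share from m = 0.00519/0.0392 = 0.133.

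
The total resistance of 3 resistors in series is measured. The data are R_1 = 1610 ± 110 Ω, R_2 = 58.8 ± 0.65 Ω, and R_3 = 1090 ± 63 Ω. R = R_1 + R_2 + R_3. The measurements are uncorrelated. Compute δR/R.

0.0459

For a sum/difference, combine absolute errors in quadrature:
  (δR_1)² = 12100;  (δR_2)² = 0.423;  (δR_3)² = 3970
δR = √(16100) = 127 Ω
R = 2760 Ω, so δR/R = 127/2760 = 0.0459.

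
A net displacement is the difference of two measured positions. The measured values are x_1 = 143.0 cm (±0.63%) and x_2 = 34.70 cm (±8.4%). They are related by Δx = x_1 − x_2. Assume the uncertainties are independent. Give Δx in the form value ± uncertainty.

For a sum/difference, combine absolute errors in quadrature:
  (δx_1)² = 0.812;  (δx_2)² = 8.50
δΔx = √(9.31) = 3.05 cm
Δx = 108.3 cm.

108.3 ± 3.05 cm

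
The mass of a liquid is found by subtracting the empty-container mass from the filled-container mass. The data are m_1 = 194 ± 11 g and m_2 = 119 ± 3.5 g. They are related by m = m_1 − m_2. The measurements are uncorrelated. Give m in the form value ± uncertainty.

For a sum/difference, combine absolute errors in quadrature:
  (δm_1)² = 121;  (δm_2)² = 12.2
δm = √(133) = 11.5 g
m = 75.0 g.

75.0 ± 11.5 g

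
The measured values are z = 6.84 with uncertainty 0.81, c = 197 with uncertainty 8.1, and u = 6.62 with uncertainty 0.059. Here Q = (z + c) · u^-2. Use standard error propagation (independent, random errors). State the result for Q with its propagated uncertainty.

4.65 ± 0.203

Let w = z + c = 204. δw = √(δz² + δc²) = √(0.656 + 65.6) = 8.14, so δw/w = 0.0399.
Q is then a monomial in w, u:
δQ/Q = √((δw/w)² + (-2·δu/u)²) = √(0.00159 + 0.000318) = 0.0437
Q = 4.65, so δQ = 0.0437 × 4.65 = 0.203.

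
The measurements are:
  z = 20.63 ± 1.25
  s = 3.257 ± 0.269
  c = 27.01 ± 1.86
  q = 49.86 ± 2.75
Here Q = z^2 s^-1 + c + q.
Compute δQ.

Let p = z^2·s^-1 = 130.7. δp/p = √((2·δz/z)² + (-1·δs/s)²) = √(0.0147 + 0.00682) = 0.147, so δp = 19.2.
Q = p + c + q: δQ = √(δp² + δc² + δq²) = √(367 + 3.46 + 7.56) = 19.4

19.4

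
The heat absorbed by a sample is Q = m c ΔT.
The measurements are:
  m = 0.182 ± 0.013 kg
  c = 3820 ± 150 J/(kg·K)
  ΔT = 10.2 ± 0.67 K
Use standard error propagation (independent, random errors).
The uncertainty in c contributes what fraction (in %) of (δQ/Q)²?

14.1%

(δQ/Q)² = (1·δm/m)² + (1·δc/c)² + (1·δΔT/ΔT)²
  m term: (1×0.0714)² = 0.00510
  c term: (1×0.0393)² = 0.00154
  ΔT term: (1×0.0657)² = 0.00431
Total = 0.0110. Share from c = 0.00154/0.0110 = 0.141.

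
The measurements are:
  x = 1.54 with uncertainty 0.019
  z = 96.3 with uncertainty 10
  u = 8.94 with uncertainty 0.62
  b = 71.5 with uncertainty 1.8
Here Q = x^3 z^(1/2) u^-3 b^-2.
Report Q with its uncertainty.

(9.81 ± 2.19) × 10^-6

Q is a product of powers, so relative uncertainties combine in quadrature:
  (3·δx/x)² = (3×0.0123)² = 0.00137;  (½·δz/z)² = (0.5×0.104)² = 0.00270;  (-3·δu/u)² = (-3×0.0694)² = 0.0433;  (-2·δb/b)² = (-2×0.0252)² = 0.00254
δQ/Q = √(0.0499) = 0.223
Q = 9.81e-06, so δQ = 0.223 × 9.81e-06 = 2.19e-06.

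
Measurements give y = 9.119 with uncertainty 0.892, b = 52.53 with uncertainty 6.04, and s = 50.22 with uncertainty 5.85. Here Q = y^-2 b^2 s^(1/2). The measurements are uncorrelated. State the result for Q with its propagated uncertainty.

235.2 ± 72.3

Products/powers → add relative errors in quadrature, weighted by exponent:
  (-2·δy/y)² = (-2×0.0978)² = 0.0383;  (2·δb/b)² = (2×0.115)² = 0.0529;  (½·δs/s)² = (0.5×0.116)² = 0.00339
δQ/Q = √(0.0945) = 0.307
Q = 235.2, so δQ = 0.307 × 235.2 = 72.3.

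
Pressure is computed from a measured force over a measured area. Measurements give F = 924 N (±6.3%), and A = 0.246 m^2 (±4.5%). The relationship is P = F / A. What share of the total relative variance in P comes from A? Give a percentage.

33.8%

(δP/P)² = (1·δF/F)² + (-1·δA/A)²
  F term: (1×0.0630)² = 0.00397
  A term: (-1×0.0450)² = 0.00202
Total = 0.00599. Share from A = 0.00202/0.00599 = 0.338.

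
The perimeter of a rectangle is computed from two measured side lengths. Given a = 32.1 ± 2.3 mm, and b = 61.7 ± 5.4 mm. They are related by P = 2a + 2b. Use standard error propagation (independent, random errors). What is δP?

11.7 mm

P is a linear combination, so absolute uncertainties add in quadrature:
  (2·δa)² = 21.2;  (2·δb)² = 117
δP = √(138) = 11.7 mm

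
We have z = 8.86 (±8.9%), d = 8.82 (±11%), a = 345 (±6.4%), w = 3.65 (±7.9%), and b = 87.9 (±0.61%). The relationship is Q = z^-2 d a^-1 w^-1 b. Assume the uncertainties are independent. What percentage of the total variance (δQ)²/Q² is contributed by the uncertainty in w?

(δQ/Q)² = (-2·δz/z)² + (1·δd/d)² + (-1·δa/a)² + (-1·δw/w)² + (1·δb/b)²
  z term: (-2×0.0890)² = 0.0317
  d term: (1×0.110)² = 0.0121
  a term: (-1×0.0640)² = 0.00410
  w term: (-1×0.0790)² = 0.00624
  b term: (1×0.00610)² = 3.72e-05
Total = 0.0542. Share from w = 0.00624/0.0542 = 0.115.

11.5%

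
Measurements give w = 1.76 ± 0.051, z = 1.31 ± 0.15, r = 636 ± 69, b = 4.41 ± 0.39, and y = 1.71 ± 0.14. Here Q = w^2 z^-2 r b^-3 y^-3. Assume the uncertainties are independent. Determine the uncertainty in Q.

Relative error in a monomial: (δQ/Q)² = Σ (nᵢ · δxᵢ/xᵢ)².
  (2·δw/w)² = (2×0.0290)² = 0.00336;  (-2·δz/z)² = (-2×0.115)² = 0.0524;  (1·δr/r)² = (1×0.108)² = 0.0118;  (-3·δb/b)² = (-3×0.0884)² = 0.0704;  (-3·δy/y)² = (-3×0.0819)² = 0.0603
δQ/Q = √(0.198) = 0.445
Q = 2.68, so δQ = 0.445 × 2.68 = 1.19.

1.19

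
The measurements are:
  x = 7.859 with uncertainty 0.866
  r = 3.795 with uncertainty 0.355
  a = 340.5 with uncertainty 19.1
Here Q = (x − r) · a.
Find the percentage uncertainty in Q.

23.7%

Let u = x − r = 4.064. δu = √(δx² + δr²) = √(0.750 + 0.126) = 0.936, so δu/u = 0.230.
Q is then a monomial in u, a:
δQ/Q = √((δu/u)² + (1·δa/a)²) = √(0.0530 + 0.00315) = 0.237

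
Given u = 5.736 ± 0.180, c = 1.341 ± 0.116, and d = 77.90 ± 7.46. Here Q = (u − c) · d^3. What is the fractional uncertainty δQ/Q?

0.291

Let w = u − c = 4.395. δw = √(δu² + δc²) = √(0.0324 + 0.0135) = 0.214, so δw/w = 0.0487.
Q is then a monomial in w, d:
δQ/Q = √((δw/w)² + (3·δd/d)²) = √(0.00237 + 0.0825) = 0.291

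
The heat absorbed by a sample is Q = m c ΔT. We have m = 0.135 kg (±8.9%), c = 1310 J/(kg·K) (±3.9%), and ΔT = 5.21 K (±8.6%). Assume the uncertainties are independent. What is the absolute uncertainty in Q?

120 J

For a monomial Q ∝ m, c, ΔT, fractional errors add in quadrature:
  (1·δm/m)² = (1×0.0890)² = 0.00792;  (1·δc/c)² = (1×0.0390)² = 0.00152;  (1·δΔT/ΔT)² = (1×0.0860)² = 0.00740
δQ/Q = √(0.0168) = 0.130
Q = 921 J, so δQ = 0.130 × 921 = 120 J.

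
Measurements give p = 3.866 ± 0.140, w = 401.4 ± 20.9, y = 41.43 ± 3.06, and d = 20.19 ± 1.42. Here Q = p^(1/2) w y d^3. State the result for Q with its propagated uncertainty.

(2.691 ± 0.620) × 10^8

Each factor contributes (exponent × relative error)² to (δQ/Q)²:
  (½·δp/p)² = (0.5×0.0362)² = 0.000328;  (1·δw/w)² = (1×0.0521)² = 0.00271;  (1·δy/y)² = (1×0.0739)² = 0.00546;  (3·δd/d)² = (3×0.0703)² = 0.0445
δQ/Q = √(0.0530) = 0.230
Q = 2.691e+08, so δQ = 0.230 × 2.691e+08 = 6.2e+07.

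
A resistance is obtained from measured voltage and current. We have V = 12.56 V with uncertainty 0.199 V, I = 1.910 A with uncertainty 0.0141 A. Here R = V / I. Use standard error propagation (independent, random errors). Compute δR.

R is a product of powers, so relative uncertainties combine in quadrature:
  (1·δV/V)² = (1×0.0158)² = 0.000251;  (-1·δI/I)² = (-1×0.00738)² = 5.45e-05
δR/R = √(0.000306) = 0.0175
R = 6.576 Ω, so δR = 0.0175 × 6.576 = 0.115 Ω.

0.115 Ω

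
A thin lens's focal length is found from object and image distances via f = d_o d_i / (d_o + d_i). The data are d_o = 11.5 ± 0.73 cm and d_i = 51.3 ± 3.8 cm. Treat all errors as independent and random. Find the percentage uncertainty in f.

5.36%

∂f/∂d_o = (d_i/(d_o+d_i))² = 0.667;  ∂f/∂d_i = (d_o/(d_o+d_i))² = 0.0335
δf = √((∂f/∂d_o · δd_o)² + (∂f/∂d_i · δd_i)²) = √(0.237 + 0.0162) = 0.504 cm
f = 9.39 cm, so δf/f = 0.504/9.39 = 0.0536.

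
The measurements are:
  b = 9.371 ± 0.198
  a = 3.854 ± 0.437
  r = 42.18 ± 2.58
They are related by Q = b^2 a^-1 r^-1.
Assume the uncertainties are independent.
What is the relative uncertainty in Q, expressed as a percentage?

13.6%

Q is a product of powers, so relative uncertainties combine in quadrature:
  (2·δb/b)² = (2×0.0211)² = 0.00179;  (-1·δa/a)² = (-1×0.113)² = 0.0129;  (-1·δr/r)² = (-1×0.0612)² = 0.00374
δQ/Q = √(0.0184) = 0.136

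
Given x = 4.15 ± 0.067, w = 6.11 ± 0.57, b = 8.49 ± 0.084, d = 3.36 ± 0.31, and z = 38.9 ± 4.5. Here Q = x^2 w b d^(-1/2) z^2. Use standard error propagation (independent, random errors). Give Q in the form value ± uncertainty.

Each factor contributes (exponent × relative error)² to (δQ/Q)²:
  (2·δx/x)² = (2×0.0161)² = 0.00104;  (1·δw/w)² = (1×0.0933)² = 0.00870;  (1·δb/b)² = (1×0.00989)² = 9.79e-05;  (−½·δd/d)² = (-0.5×0.0923)² = 0.00213;  (2·δz/z)² = (2×0.116)² = 0.0535
δQ/Q = √(0.0655) = 0.256
Q = 7.38e+05, so δQ = 0.256 × 7.38e+05 = 1.89e+05.

(7.38 ± 1.89) × 10^5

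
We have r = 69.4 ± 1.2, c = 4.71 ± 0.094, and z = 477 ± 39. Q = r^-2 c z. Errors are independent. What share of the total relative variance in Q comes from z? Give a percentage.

(δQ/Q)² = (-2·δr/r)² + (1·δc/c)² + (1·δz/z)²
  r term: (-2×0.0173)² = 0.00120
  c term: (1×0.0200)² = 0.000398
  z term: (1×0.0818)² = 0.00668
Total = 0.00828. Share from z = 0.00668/0.00828 = 0.807.

80.7%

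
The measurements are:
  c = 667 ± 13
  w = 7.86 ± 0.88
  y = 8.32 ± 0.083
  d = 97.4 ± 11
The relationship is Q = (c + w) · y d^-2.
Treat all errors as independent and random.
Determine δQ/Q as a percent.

Let u = c + w = 675. δu = √(δc² + δw²) = √(169 + 0.774) = 13.0, so δu/u = 0.0193.
Q is then a monomial in u, y, d:
δQ/Q = √((δu/u)² + (1·δy/y)² + (-2·δd/d)²) = √(0.000373 + 9.95e-05 + 0.0510) = 0.227

22.7%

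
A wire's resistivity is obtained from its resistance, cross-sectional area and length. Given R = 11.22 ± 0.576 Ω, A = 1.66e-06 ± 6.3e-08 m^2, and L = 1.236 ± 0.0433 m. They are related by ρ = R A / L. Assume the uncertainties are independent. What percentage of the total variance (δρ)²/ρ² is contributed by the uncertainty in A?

(δρ/ρ)² = (1·δR/R)² + (1·δA/A)² + (-1·δL/L)²
  R term: (1×0.0513)² = 0.00264
  A term: (1×0.0380)² = 0.00144
  L term: (-1×0.0350)² = 0.00123
Total = 0.00530. Share from A = 0.00144/0.00530 = 0.272.

27.2%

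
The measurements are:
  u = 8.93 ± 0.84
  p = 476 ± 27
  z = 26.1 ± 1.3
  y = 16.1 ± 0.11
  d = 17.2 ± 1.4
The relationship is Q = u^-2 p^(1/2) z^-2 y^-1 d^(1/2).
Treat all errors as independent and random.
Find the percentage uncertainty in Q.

21.9%

Products/powers → add relative errors in quadrature, weighted by exponent:
  (-2·δu/u)² = (-2×0.0941)² = 0.0354;  (½·δp/p)² = (0.5×0.0567)² = 0.000804;  (-2·δz/z)² = (-2×0.0498)² = 0.00992;  (-1·δy/y)² = (-1×0.00683)² = 4.67e-05;  (½·δd/d)² = (0.5×0.0814)² = 0.00166
δQ/Q = √(0.0478) = 0.219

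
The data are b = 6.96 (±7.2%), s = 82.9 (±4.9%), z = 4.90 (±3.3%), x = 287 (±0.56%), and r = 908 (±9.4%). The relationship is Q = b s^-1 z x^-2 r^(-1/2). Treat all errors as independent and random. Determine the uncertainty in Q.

1.74e-08

Each factor contributes (exponent × relative error)² to (δQ/Q)²:
  (1·δb/b)² = (1×0.0720)² = 0.00518;  (-1·δs/s)² = (-1×0.0490)² = 0.00240;  (1·δz/z)² = (1×0.0330)² = 0.00109;  (-2·δx/x)² = (-2×0.00560)² = 0.000125;  (−½·δr/r)² = (-0.5×0.0940)² = 0.00221
δQ/Q = √(0.0110) = 0.105
Q = 1.66e-07, so δQ = 0.105 × 1.66e-07 = 1.74e-08.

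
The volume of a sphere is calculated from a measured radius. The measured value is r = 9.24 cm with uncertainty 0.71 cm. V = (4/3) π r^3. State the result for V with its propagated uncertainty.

V ∝ r^3, so δV/V = |3| · δr/r = 3 × 0.0768 = 0.231.
V = 3300 cm^3, so δV = 0.231 × 3300 = 762 cm^3.

3300 ± 762 cm^3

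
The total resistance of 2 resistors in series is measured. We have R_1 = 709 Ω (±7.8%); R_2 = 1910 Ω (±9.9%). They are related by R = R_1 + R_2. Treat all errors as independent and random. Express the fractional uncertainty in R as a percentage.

7.52%

Each term contributes (cᵢ δxᵢ)² to (δR)²:
  (δR_1)² = 3060;  (δR_2)² = 35800
δR = √(38800) = 197 Ω
R = 2620 Ω, so δR/R = 197/2620 = 0.0752.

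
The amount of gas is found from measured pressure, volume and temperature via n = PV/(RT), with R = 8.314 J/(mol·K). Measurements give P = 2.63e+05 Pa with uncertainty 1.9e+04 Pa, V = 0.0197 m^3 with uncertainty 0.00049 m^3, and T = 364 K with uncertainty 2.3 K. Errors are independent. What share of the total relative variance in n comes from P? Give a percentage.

88.8%

(δn/n)² = (1·δP/P)² + (1·δV/V)² + (-1·δT/T)²
  P term: (1×0.0722)² = 0.00522
  V term: (1×0.0249)² = 0.000619
  T term: (-1×0.00632)² = 3.99e-05
Total = 0.00588. Share from P = 0.00522/0.00588 = 0.888.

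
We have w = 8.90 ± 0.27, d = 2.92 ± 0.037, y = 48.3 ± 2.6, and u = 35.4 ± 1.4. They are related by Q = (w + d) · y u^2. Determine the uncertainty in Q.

Let h = w + d = 11.8. δh = √(δw² + δd²) = √(0.0729 + 0.00137) = 0.273, so δh/h = 0.0231.
Q is then a monomial in h, y, u:
δQ/Q = √((δh/h)² + (1·δy/y)² + (2·δu/u)²) = √(0.000532 + 0.00290 + 0.00626) = 0.0984
Q = 7.15e+05, so δQ = 0.0984 × 7.15e+05 = 70400.

70400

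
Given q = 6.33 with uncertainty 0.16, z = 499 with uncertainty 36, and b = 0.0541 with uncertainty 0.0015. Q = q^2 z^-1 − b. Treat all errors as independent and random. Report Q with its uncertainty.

Let p = q^2·z^-1 = 0.0803. δp/p = √((2·δq/q)² + (-1·δz/z)²) = √(0.00256 + 0.00520) = 0.0881, so δp = 0.00707.
Q = p − b: δQ = √(δp² + δb²) = √(5e-05 + 2.25e-06) = 0.00723
Q = 0.0262.

0.0262 ± 0.00723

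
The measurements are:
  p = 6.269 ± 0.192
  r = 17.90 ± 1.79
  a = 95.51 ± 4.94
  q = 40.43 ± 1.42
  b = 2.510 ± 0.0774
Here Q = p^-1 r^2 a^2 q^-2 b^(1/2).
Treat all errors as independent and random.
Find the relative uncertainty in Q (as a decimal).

For a monomial Q ∝ p^-1, r^2, a^2, q^-2, b^(1/2), fractional errors add in quadrature:
  (-1·δp/p)² = (-1×0.0306)² = 0.000938;  (2·δr/r)² = (2×0.100)² = 0.0400;  (2·δa/a)² = (2×0.0517)² = 0.0107;  (-2·δq/q)² = (-2×0.0351)² = 0.00493;  (½·δb/b)² = (0.5×0.0308)² = 0.000238
δQ/Q = √(0.0568) = 0.238

0.238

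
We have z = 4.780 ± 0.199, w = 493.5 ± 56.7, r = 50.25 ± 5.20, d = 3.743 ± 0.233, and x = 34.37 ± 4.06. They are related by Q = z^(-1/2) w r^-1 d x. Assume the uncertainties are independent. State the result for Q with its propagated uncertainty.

577.9 ± 119

Products/powers → add relative errors in quadrature, weighted by exponent:
  (−½·δz/z)² = (-0.5×0.0416)² = 0.000433;  (1·δw/w)² = (1×0.115)² = 0.0132;  (-1·δr/r)² = (-1×0.103)² = 0.0107;  (1·δd/d)² = (1×0.0622)² = 0.00388;  (1·δx/x)² = (1×0.118)² = 0.0140
δQ/Q = √(0.0422) = 0.205
Q = 577.9, so δQ = 0.205 × 577.9 = 119.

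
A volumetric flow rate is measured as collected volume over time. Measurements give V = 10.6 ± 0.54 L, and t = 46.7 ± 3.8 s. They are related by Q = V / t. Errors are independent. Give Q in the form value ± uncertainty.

Each factor contributes (exponent × relative error)² to (δQ/Q)²:
  (1·δV/V)² = (1×0.0509)² = 0.00260;  (-1·δt/t)² = (-1×0.0814)² = 0.00662
δQ/Q = √(0.00922) = 0.0960
Q = 0.227 L/s, so δQ = 0.0960 × 0.227 = 0.0218 L/s.

0.227 ± 0.0218 L/s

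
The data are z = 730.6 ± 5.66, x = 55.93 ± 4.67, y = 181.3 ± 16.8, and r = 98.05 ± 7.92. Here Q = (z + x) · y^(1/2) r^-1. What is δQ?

10.1

Let u = z + x = 786.5. δu = √(δz² + δx²) = √(32.0 + 21.8) = 7.34, so δu/u = 0.00933.
Q is then a monomial in u, y, r:
δQ/Q = √((δu/u)² + (½·δy/y)² + (-1·δr/r)²) = √(8.7e-05 + 0.00215 + 0.00652) = 0.0936
Q = 108.0, so δQ = 0.0936 × 108.0 = 10.1.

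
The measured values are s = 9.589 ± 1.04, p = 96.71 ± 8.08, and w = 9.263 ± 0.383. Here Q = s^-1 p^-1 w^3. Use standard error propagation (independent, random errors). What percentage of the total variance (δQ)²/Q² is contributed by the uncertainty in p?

(δQ/Q)² = (-1·δs/s)² + (-1·δp/p)² + (3·δw/w)²
  s term: (-1×0.108)² = 0.0118
  p term: (-1×0.0835)² = 0.00698
  w term: (3×0.0413)² = 0.0154
Total = 0.0341. Share from p = 0.00698/0.0341 = 0.205.

20.5%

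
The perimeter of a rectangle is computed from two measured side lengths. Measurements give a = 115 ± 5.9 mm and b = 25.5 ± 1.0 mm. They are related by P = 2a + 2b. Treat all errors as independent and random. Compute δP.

12.0 mm

For a sum/difference, combine absolute errors in quadrature:
  (2·δa)² = 139;  (2·δb)² = 4.00
δP = √(143) = 12.0 mm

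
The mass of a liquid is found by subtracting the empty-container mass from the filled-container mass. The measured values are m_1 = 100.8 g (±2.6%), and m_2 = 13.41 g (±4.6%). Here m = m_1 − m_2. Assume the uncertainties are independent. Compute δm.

m is a linear combination, so absolute uncertainties add in quadrature:
  (δm_1)² = 6.87;  (δm_2)² = 0.381
δm = √(7.25) = 2.69 g

2.69 g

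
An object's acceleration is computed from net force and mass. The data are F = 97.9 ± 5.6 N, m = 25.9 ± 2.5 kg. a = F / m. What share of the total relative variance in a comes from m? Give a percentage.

(δa/a)² = (1·δF/F)² + (-1·δm/m)²
  F term: (1×0.0572)² = 0.00327
  m term: (-1×0.0965)² = 0.00932
Total = 0.0126. Share from m = 0.00932/0.0126 = 0.740.

74.0%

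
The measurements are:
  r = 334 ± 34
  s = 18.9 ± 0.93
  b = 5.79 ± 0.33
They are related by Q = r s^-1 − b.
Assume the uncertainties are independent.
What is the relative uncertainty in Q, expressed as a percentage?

Let p = r·s^-1 = 17.7. δp/p = √((1·δr/r)² + (-1·δs/s)²) = √(0.0104 + 0.00242) = 0.113, so δp = 2.00.
Q = p − b: δQ = √(δp² + δb²) = √(3.99 + 0.109) = 2.03
Q = 11.9, so δQ/Q = 2.03/11.9 = 0.170.

17.0%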